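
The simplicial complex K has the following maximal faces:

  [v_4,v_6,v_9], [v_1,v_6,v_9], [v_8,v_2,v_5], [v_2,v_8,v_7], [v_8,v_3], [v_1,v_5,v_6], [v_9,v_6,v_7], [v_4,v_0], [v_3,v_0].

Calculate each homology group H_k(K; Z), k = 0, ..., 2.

H_0 = Z,  H_1 = Z^2,  H_2 = 0.

K has 10 vertices, 17 edges, 6 triangles.
rank ∂_0 = 0, rank ∂_1 = 9 ⇒ b_0 = 10 − 0 − 9 = 1; all invariant factors of ∂_1 are 1 so no torsion. So H_0 ≅ Z.
rank ∂_1 = 9, rank ∂_2 = 6 ⇒ b_1 = 17 − 9 − 6 = 2; all invariant factors of ∂_2 are 1 so no torsion. So H_1 ≅ Z^2.
rank ∂_2 = 6, rank ∂_3 = 0 ⇒ b_2 = 6 − 6 − 0 = 0. So H_2 ≅ 0.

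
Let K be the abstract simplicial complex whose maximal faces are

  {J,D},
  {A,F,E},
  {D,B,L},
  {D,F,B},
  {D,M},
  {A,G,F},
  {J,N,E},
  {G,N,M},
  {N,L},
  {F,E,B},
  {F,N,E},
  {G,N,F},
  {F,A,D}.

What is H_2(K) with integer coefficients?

Take the total order A < B < D < E < F < G < J < L < M < N on the vertex set. Then K (dimension 2) consists of the simplices:

  0-simplices (10): A, B, D, E, F, G, J, L, M, N
  1-simplices (22): AD, AE, AF, AG, BD, BE, BF, BL, DF, DJ, DL, DM, EF, EJ, EN, FG, FN, GM, GN, JN, LN, MN
  2-simplices (10): ADF, AEF, AFG, BDF, BDL, BEF, EFN, EJN, FGN, GMN

so the chain groups are C_0 ≅ Z^10, C_1 ≅ Z^22, C_2 ≅ Z^10.

∂_1: C_1 → C_0 is given by ∂[p,q] = [q] − [p]. For instance
  ∂BE = E − B.
As a 10×22 matrix over Z this has rank 9, with invariant factors (1,1,1,1,1,1,1,1,1).

Boundary ∂_2: C_2 → C_1 sends each 2-simplex [p,q,r] to [q,r] − [p,r] + [p,q]. For instance
  ∂EJN = JN − EN + EJ,
  ∂EFN = FN − EN + EF.
The 22×10 boundary matrix has rank 10 and Smith normal form diag(1,1,1,1,1,1,1,1,1,1).

From H_k ≅ ker(∂_k) / im(∂_{k+1}) we obtain:

  H_2: rank ker ∂_2 − rank ∂_3 = (10 − 10) − 0 = 0, and there is no ∂_3, so H_2 = 0.

H_2 ≅ 0.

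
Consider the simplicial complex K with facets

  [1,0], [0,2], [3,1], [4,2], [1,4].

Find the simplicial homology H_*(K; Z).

H_0 ≅ Z,  H_1 ≅ Z.

We work with the vertex ordering 0 < 1 < 2 < 3 < 4. The simplices of K, each written with vertices in increasing order, are:

  0-simplices (5): [0], [1], [2], [3], [4]
  1-simplices (5): [0,1], [0,2], [1,3], [1,4], [2,4]

Hence C_0 ≅ Z^5, C_1 ≅ Z^5.

∂_1: C_1 → C_0 maps an edge to its endpoints' difference, ∂[p,q] = q − p. For instance
  ∂[2,4] = [4] − [2].
As a 5×5 matrix over Z this has rank 4, with invariant factors (1,1,1,1).

Computing H_k = (kernel of ∂_k) / (image of ∂_{k+1}):

  H_0: rank C_0 − rank ∂_1 = 5 − 4 = 1, and the invariant factors of ∂_1 are all 1, so H_0 ≅ Z.
  H_1: rank ker ∂_1 − rank ∂_2 = (5 − 4) − 0 = 1, and there is no ∂_2, so H_1 ≅ Z.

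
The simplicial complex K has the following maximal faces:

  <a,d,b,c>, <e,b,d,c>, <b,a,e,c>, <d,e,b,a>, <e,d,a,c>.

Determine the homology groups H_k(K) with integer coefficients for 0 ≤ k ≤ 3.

Order the vertices as a < b < c < d < e. Listing each simplex with vertices in this order, K has dimension 3 with simplices:

  0-simplices (5): a, b, c, d, e
  1-simplices (10): ab, ac, ad, ae, bc, bd, be, cd, ce, de
  2-simplices (10): abc, abd, abe, acd, ace, ade, bcd, bce, bde, cde
  3-simplices (5): abcd, abce, abde, acde, bcde

giving chain groups C_0 ≅ Z^5, C_1 ≅ Z^10, C_2 ≅ Z^10, C_3 ≅ Z^5.

Boundary ∂_1: C_1 → C_0 is given by ∂[p,q] = [q] − [p].
The resulting 5×10 matrix has rank 4, and its Smith normal form has invariant factors (1,1,1,1).

∂_2: C_2 → C_1 sends each 2-simplex [p,q,r] to [q,r] − [p,r] + [p,q]. For instance
  ∂acd = cd − ad + ac,
  ∂bce = ce − be + bc.
The resulting 10×10 matrix has rank 6, and its Smith normal form has invariant factors (1,1,1,1,1,1).

∂_3: C_3 → C_2 sends each 3-simplex σ to the alternating sum Σ_i (−1)^i (σ with its i-th vertex removed). For instance
  ∂acde = cde − ade + ace − acd,
  ∂bcde = cde − bde + bce − bcd.
The resulting 10×5 matrix has rank 4, and its Smith normal form has invariant factors (1,1,1,1).

Now H_k = ker ∂_k / im ∂_{k+1}, so:

  H_0: rank C_0 − rank ∂_1 = 5 − 4 = 1, and the invariant factors of ∂_1 are all 1, so H_0 = Z.
  H_1: rank ker ∂_1 − rank ∂_2 = (10 − 4) − 6 = 0, and the invariant factors of ∂_2 are all 1, so H_1 = 0.
  H_2: rank ker ∂_2 − rank ∂_3 = (10 − 6) − 4 = 0, and the invariant factors of ∂_3 are all 1, so H_2 = 0.
  H_3: rank ker ∂_3 − rank ∂_4 = (5 − 4) − 0 = 1, and there is no ∂_4, so H_3 = Z.

(K is a triangulation of the 3-sphere S^3.)

H_0 = Z,  H_1 = 0,  H_2 = 0,  H_3 = Z.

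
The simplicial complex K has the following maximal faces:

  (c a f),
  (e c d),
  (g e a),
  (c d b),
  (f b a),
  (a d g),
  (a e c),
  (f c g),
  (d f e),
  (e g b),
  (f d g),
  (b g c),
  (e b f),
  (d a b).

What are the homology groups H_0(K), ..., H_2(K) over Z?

Fix the vertex order a < b < c < d < e < f < g and write every simplex with vertices in increasing order. Then dim K = 2 and the simplices of K are:

  0-simplices (7): a, b, c, d, e, f, g
  1-simplices (21): ab, ac, ad, ae, af, ag, bc, bd, be, bf, bg, cd, ce, cf, cg, de, df, dg, ef, eg, fg
  2-simplices (14): abd, abf, ace, acf, adg, aeg, bcd, bcg, bef, beg, cde, cfg, def, dfg

Hence C_0 ≅ Z^7, C_1 ≅ Z^21, C_2 ≅ Z^14.

The boundary map ∂_1: C_1 → C_0 is given by ∂[p,q] = [q] − [p]. For instance
  ∂be = e − b.
This gives a 7×21 integer matrix of rank 6; reducing to Smith normal form yields diagonal entries (1,1,1,1,1,1).

The boundary map ∂_2: C_2 → C_1 acts by ∂[p,q,r] = [q,r] − [p,r] + [p,q]. For instance
  ∂ace = ce − ae + ac,
  ∂abf = bf − af + ab.
The resulting 21×14 matrix has rank 13, and its Smith normal form has invariant factors (1,1,1,1,1,1,1,1,1,1,1,1,1).

From H_k ≅ ker(∂_k) / im(∂_{k+1}) we obtain:

  H_0: rank C_0 − rank ∂_1 = 7 − 6 = 1, and the invariant factors of ∂_1 are all 1, so H_0 = Z.
  H_1: rank ker ∂_1 − rank ∂_2 = (21 − 6) − 13 = 2, and the invariant factors of ∂_2 are all 1, so H_1 = Z^2.
  H_2: rank ker ∂_2 − rank ∂_3 = (14 − 13) − 0 = 1, and there is no ∂_3, so H_2 = Z.

(K is a triangulation of the torus T^2.)

H_0 ≅ Z,  H_1 ≅ Z^2,  H_2 ≅ Z.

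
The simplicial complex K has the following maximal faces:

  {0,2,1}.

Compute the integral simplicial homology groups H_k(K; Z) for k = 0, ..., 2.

H_0 = Z,  H_1 = 0,  H_2 = 0.

Order the vertices as 0 < 1 < 2. Listing each simplex with vertices in this order, K has dimension 2 with simplices:

  0-simplices (3): [0], [1], [2]
  1-simplices (3): [0,1], [0,2], [1,2]
  2-simplices (1): [0,1,2]

so the chain groups are C_0 ≅ Z^3, C_1 ≅ Z^3, C_2 ≅ Z^1.

Boundary ∂_1: C_1 → C_0 is given by ∂[p,q] = [q] − [p].
The resulting 3×3 matrix has rank 2, and its Smith normal form has invariant factors (1,1).

Boundary ∂_2: C_2 → C_1 maps a triangle to the signed sum of its edges. For instance
  ∂[0,1,2] = [1,2] − [0,2] + [0,1].
As a 3×1 matrix over Z this has rank 1, with invariant factors (1).

Computing H_k = (kernel of ∂_k) / (image of ∂_{k+1}):

  H_0: rank C_0 − rank ∂_1 = 3 − 2 = 1, and the invariant factors of ∂_1 are all 1, so H_0 = Z.
  H_1: rank ker ∂_1 − rank ∂_2 = (3 − 2) − 1 = 0, and the invariant factors of ∂_2 are all 1, so H_1 = 0.
  H_2: rank ker ∂_2 − rank ∂_3 = (1 − 1) − 0 = 0, and there is no ∂_3, so H_2 = 0.

(K is a triangulation of the 2-simplex.)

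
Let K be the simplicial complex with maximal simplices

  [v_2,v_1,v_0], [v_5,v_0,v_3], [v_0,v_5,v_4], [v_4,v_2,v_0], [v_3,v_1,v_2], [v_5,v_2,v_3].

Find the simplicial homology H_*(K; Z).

Order the vertices as v_0 < v_1 < v_2 < v_3 < v_4 < v_5. Listing each simplex with vertices in this order, K has dimension 2 with simplices:

  0-simplices (6): [v_0], [v_1], [v_2], [v_3], [v_4], [v_5]
  1-simplices (12): [v_0,v_1], [v_0,v_2], [v_0,v_3], [v_0,v_4], [v_0,v_5], [v_1,v_2], [v_1,v_3], [v_2,v_3], [v_2,v_4], [v_2,v_5], [v_3,v_5], [v_4,v_5]
  2-simplices (6): [v_0,v_1,v_2], [v_0,v_2,v_4], [v_0,v_3,v_5], [v_0,v_4,v_5], [v_1,v_2,v_3], [v_2,v_3,v_5]

so the chain groups are C_0 ≅ Z^6, C_1 ≅ Z^12, C_2 ≅ Z^6.

∂_1: C_1 → C_0 is given by ∂[p,q] = [q] − [p]. For instance
  ∂[v_0,v_3] = [v_3] − [v_0].
As a 6×12 matrix over Z this has rank 5, with invariant factors (1,1,1,1,1).

Boundary ∂_2: C_2 → C_1 maps a triangle to the signed sum of its edges. For instance
  ∂[v_0,v_2,v_4] = [v_2,v_4] − [v_0,v_4] + [v_0,v_2],
  ∂[v_0,v_3,v_5] = [v_3,v_5] − [v_0,v_5] + [v_0,v_3].
As a 12×6 matrix over Z this has rank 6, with invariant factors (1,1,1,1,1,1).

Now H_k = ker ∂_k / im ∂_{k+1}, so:

  H_0: rank C_0 − rank ∂_1 = 6 − 5 = 1, and the invariant factors of ∂_1 are all 1, so H_0 ≅ Z.
  H_1: rank ker ∂_1 − rank ∂_2 = (12 − 5) − 6 = 1, and the invariant factors of ∂_2 are all 1, so H_1 ≅ Z.
  H_2: rank ker ∂_2 − rank ∂_3 = (6 − 6) − 0 = 0, and there is no ∂_3, so H_2 ≅ 0.

(K is a triangulation of the cylinder S^1 x I.)

H_0 = Z,  H_1 = Z,  H_2 = 0.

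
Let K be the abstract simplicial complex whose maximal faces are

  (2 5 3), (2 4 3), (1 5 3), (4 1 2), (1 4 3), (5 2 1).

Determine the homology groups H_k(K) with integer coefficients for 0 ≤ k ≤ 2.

H_0 = Z,  H_1 = 0,  H_2 = Z.

We work with the vertex ordering 1 < 2 < 3 < 4 < 5. The simplices of K, each written with vertices in increasing order, are:

  0-simplices (5): [1], [2], [3], [4], [5]
  1-simplices (9): [1,2], [1,3], [1,4], [1,5], [2,3], [2,4], [2,5], [3,4], [3,5]
  2-simplices (6): [1,2,4], [1,2,5], [1,3,4], [1,3,5], [2,3,4], [2,3,5]

giving chain groups C_0 ≅ Z^5, C_1 ≅ Z^9, C_2 ≅ Z^6.

The boundary map ∂_1: C_1 → C_0 sends each edge [p,q] (with p < q) to q − p.
This gives a 5×9 integer matrix of rank 4; reducing to Smith normal form yields diagonal entries (1,1,1,1).

Boundary ∂_2: C_2 → C_1 acts by ∂[p,q,r] = [q,r] − [p,r] + [p,q]. For instance
  ∂[2,3,4] = [3,4] − [2,4] + [2,3],
  ∂[2,3,5] = [3,5] − [2,5] + [2,3].
As a 9×6 matrix over Z this has rank 5, with invariant factors (1,1,1,1,1).

Reading off H_k = ker ∂_k / im ∂_{k+1}:

  H_0: rank C_0 − rank ∂_1 = 5 − 4 = 1, and the invariant factors of ∂_1 are all 1, so H_0 ≅ Z.
  H_1: rank ker ∂_1 − rank ∂_2 = (9 − 4) − 5 = 0, and the invariant factors of ∂_2 are all 1, so H_1 ≅ 0.
  H_2: rank ker ∂_2 − rank ∂_3 = (6 − 5) − 0 = 1, and there is no ∂_3, so H_2 ≅ Z.

As a check, the Euler characteristic is 5 − 9 + 6 = 2, which agrees with 1 − 0 + 1 = 2.
(K is a triangulation of the 2-sphere S^2.)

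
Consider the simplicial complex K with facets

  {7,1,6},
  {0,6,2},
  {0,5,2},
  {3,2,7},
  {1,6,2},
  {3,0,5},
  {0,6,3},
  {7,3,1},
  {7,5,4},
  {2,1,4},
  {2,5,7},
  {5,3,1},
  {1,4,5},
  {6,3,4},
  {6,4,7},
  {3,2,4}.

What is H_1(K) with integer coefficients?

Take the total order 0 < 1 < 2 < 3 < 4 < 5 < 6 < 7 on the vertex set. Then K (dimension 2) consists of the simplices:

  0-simplices (8): [0], [1], [2], [3], [4], [5], [6], [7]
  1-simplices (24): (24 of them)
  2-simplices (16): [0,2,5], [0,2,6], [0,3,5], [0,3,6], [1,2,4], [1,2,6], [1,3,5], [1,3,7], [1,4,5], [1,6,7], [2,3,4], [2,3,7], [2,5,7], [3,4,6], [4,5,7], [4,6,7]

so the chain groups are C_0 ≅ Z^8, C_1 ≅ Z^24, C_2 ≅ Z^16.

∂_1: C_1 → C_0 is given by ∂[p,q] = [q] − [p]. For instance
  ∂[4,6] = [6] − [4].
As a 8×24 matrix over Z this has rank 7, with invariant factors (1,1,1,1,1,1,1).

Boundary ∂_2: C_2 → C_1 acts by ∂[p,q,r] = [q,r] − [p,r] + [p,q]. For instance
  ∂[1,2,6] = [2,6] − [1,6] + [1,2],
  ∂[0,2,5] = [2,5] − [0,5] + [0,2].
As a 24×16 matrix over Z this has rank 15, with invariant factors (1,1,1,1,1,1,1,1,1,1,1,1,1,1,1).

Reading off H_k = ker ∂_k / im ∂_{k+1}:

  H_1: rank ker ∂_1 − rank ∂_2 = (24 − 7) − 15 = 2, and the invariant factors of ∂_2 are all 1, so H_1 = Z^2.

H_1 ≅ Z^2.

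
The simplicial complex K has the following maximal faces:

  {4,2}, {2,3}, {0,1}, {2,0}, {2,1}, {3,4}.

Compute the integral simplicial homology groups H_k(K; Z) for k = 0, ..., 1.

H_0 = Z,  H_1 = Z^2.

Fix the vertex order 0 < 1 < 2 < 3 < 4 and write every simplex with vertices in increasing order. Then dim K = 1 and the simplices of K are:

  0-simplices (5): [0], [1], [2], [3], [4]
  1-simplices (6): [0,1], [0,2], [1,2], [2,3], [2,4], [3,4]

Hence C_0 ≅ Z^5, C_1 ≅ Z^6.

The boundary map ∂_1: C_1 → C_0 maps an edge to its endpoints' difference, ∂[p,q] = q − p. For instance
  ∂[0,2] = [2] − [0].
The resulting 5×6 matrix has rank 4, and its Smith normal form has invariant factors (1,1,1,1).

Now H_k = ker ∂_k / im ∂_{k+1}, so:

  H_0: rank C_0 − rank ∂_1 = 5 − 4 = 1, and the invariant factors of ∂_1 are all 1, so H_0 = Z.
  H_1: rank ker ∂_1 − rank ∂_2 = (6 − 4) − 0 = 2, and there is no ∂_2, so H_1 = Z^2.

As a check, the Euler characteristic is 5 − 6 = -1, which agrees with 1 − 2 = -1.
(K is a triangulation of a wedge of 2 circles.)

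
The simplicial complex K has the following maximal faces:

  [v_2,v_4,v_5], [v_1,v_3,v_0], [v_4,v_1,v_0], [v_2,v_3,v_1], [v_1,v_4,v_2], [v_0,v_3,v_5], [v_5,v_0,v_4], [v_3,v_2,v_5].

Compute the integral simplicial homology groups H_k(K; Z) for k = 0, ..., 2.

K has 6 vertices, 12 edges, 8 triangles.
rank ∂_0 = 0, rank ∂_1 = 5 ⇒ b_0 = 6 − 0 − 5 = 1; all invariant factors of ∂_1 are 1 so no torsion. So H_0 = Z.
rank ∂_1 = 5, rank ∂_2 = 7 ⇒ b_1 = 12 − 5 − 7 = 0; all invariant factors of ∂_2 are 1 so no torsion. So H_1 = 0.
rank ∂_2 = 7, rank ∂_3 = 0 ⇒ b_2 = 8 − 7 − 0 = 1. So H_2 = Z.

H_0 ≅ Z,  H_1 = 0,  H_2 ≅ Z.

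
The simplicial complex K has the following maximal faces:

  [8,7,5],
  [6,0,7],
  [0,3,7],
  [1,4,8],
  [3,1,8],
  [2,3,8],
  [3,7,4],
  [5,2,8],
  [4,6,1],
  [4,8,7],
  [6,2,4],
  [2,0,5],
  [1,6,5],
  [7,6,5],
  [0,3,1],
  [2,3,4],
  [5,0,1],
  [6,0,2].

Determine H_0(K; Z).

We work with the vertex ordering 0 < 1 < 2 < 3 < 4 < 5 < 6 < 7 < 8. The simplices of K, each written with vertices in increasing order, are:

  0-simplices (9): [0], [1], [2], [3], [4], [5], [6], [7], [8]
  1-simplices (27): (27 of them)
  2-simplices (18): [0,1,3], [0,1,5], [0,2,5], [0,2,6], [0,3,7], [0,6,7], [1,3,8], [1,4,6], [1,4,8], [1,5,6], [2,3,4], [2,3,8], [2,4,6], [2,5,8], [3,4,7], [4,7,8], [5,6,7], [5,7,8]

giving chain groups C_0 ≅ Z^9, C_1 ≅ Z^27, C_2 ≅ Z^18.

The boundary map ∂_1: C_1 → C_0 sends each edge [p,q] (with p < q) to q − p. For instance
  ∂[1,4] = [4] − [1].
The 9×27 boundary matrix has rank 8 and Smith normal form diag(1,1,1,1,1,1,1,1).

∂_2: C_2 → C_1 acts by ∂[p,q,r] = [q,r] − [p,r] + [p,q]. For instance
  ∂[1,4,8] = [4,8] − [1,8] + [1,4],
  ∂[0,2,6] = [2,6] − [0,6] + [0,2].
The resulting 27×18 matrix has rank 18, and its Smith normal form has invariant factors (1,1,1,1,1,1,1,1,1,1,1,1,1,1,1,1,1,2).

Reading off H_k = ker ∂_k / im ∂_{k+1}:

  H_0: rank C_0 − rank ∂_1 = 9 − 8 = 1, and the invariant factors of ∂_1 are all 1, so H_0 = Z.

H_0 ≅ Z.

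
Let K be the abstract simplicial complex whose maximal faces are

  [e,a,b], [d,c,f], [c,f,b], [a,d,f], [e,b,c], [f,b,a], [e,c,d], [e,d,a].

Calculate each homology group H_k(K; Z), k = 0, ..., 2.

H_0 ≅ Z,  H_1 = 0,  H_2 ≅ Z.

We work with the vertex ordering a < b < c < d < e < f. The simplices of K, each written with vertices in increasing order, are:

  0-simplices (6): a, b, c, d, e, f
  1-simplices (12): ab, ad, ae, af, bc, be, bf, cd, ce, cf, de, df
  2-simplices (8): abe, abf, ade, adf, bce, bcf, cde, cdf

Hence C_0 ≅ Z^6, C_1 ≅ Z^12, C_2 ≅ Z^8.

∂_1: C_1 → C_0 sends each edge [p,q] (with p < q) to q − p.
The resulting 6×12 matrix has rank 5, and its Smith normal form has invariant factors (1,1,1,1,1).

Boundary ∂_2: C_2 → C_1 maps a triangle to the signed sum of its edges. For instance
  ∂adf = df − af + ad,
  ∂bcf = cf − bf + bc.
The resulting 12×8 matrix has rank 7, and its Smith normal form has invariant factors (1,1,1,1,1,1,1).

Computing H_k = (kernel of ∂_k) / (image of ∂_{k+1}):

  H_0: rank C_0 − rank ∂_1 = 6 − 5 = 1, and the invariant factors of ∂_1 are all 1, so H_0 ≅ Z.
  H_1: rank ker ∂_1 − rank ∂_2 = (12 − 5) − 7 = 0, and the invariant factors of ∂_2 are all 1, so H_1 ≅ 0.
  H_2: rank ker ∂_2 − rank ∂_3 = (8 − 7) − 0 = 1, and there is no ∂_3, so H_2 ≅ Z.

As a check, the Euler characteristic is 6 − 12 + 8 = 2, which agrees with 1 − 0 + 1 = 2.
(K is a triangulation of the 2-sphere S^2.)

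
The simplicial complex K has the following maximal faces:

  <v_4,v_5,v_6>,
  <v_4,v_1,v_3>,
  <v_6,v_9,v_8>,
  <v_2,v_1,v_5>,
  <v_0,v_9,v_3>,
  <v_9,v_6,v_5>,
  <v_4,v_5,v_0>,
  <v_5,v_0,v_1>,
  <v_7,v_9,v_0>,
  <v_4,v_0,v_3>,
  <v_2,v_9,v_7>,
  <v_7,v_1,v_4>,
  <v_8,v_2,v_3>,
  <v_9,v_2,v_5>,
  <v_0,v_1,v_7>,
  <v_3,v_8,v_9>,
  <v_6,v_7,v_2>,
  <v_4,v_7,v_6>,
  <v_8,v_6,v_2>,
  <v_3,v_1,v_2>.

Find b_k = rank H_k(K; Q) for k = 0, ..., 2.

We work with the vertex ordering v_0 < v_1 < v_2 < v_3 < v_4 < v_5 < v_6 < v_7 < v_8 < v_9. The simplices of K, each written with vertices in increasing order, are:

  0-simplices (10): [v_0], [v_1], [v_2], [v_3], [v_4], [v_5], [v_6], [v_7], [v_8], [v_9]
  1-simplices (30): (30 of them)
  2-simplices (20): (20 of them)

so the chain groups are C_0 ≅ Z^10, C_1 ≅ Z^30, C_2 ≅ Z^20.

∂_1: C_1 → C_0 is given by ∂[p,q] = [q] − [p].
This gives a 10×30 integer matrix of rank 9; reducing to Smith normal form yields diagonal entries (1,1,1,1,1,1,1,1,1).

∂_2: C_2 → C_1 sends each 2-simplex [p,q,r] to [q,r] − [p,r] + [p,q]. For instance
  ∂[v_0,v_1,v_7] = [v_1,v_7] − [v_0,v_7] + [v_0,v_1],
  ∂[v_4,v_6,v_7] = [v_6,v_7] − [v_4,v_7] + [v_4,v_6].
As a 30×20 matrix over Z this has rank 20, with invariant factors (1,1,1,1,1,1,1,1,1,1,1,1,1,1,1,1,1,1,1,2).

From H_k ≅ ker(∂_k) / im(∂_{k+1}) we obtain:

  H_0: rank C_0 − rank ∂_1 = 10 − 9 = 1, and the invariant factors of ∂_1 are all 1, so H_0 = Z.
  H_1: rank ker ∂_1 − rank ∂_2 = (30 − 9) − 20 = 1, and ∂_2 has invariant factor 2 > 1, so H_1 = Z × Z/2.
  H_2: rank ker ∂_2 − rank ∂_3 = (20 − 20) − 0 = 0, and there is no ∂_3, so H_2 = 0.

As a check, the Euler characteristic is 10 − 30 + 20 = 0, which agrees with 1 − 1 + 0 = 0.
(K is a triangulation of the Klein bottle.)

Hence the Betti numbers are b_0 = 1, b_1 = 1, b_2 = 0.

b_0 = 1, b_1 = 1, b_2 = 0.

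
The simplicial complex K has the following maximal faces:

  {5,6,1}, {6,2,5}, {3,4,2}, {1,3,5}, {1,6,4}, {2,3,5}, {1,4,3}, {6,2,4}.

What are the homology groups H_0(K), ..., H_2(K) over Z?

H_0 ≅ Z,  H_1 = 0,  H_2 ≅ Z.

We work with the vertex ordering 1 < 2 < 3 < 4 < 5 < 6. The simplices of K, each written with vertices in increasing order, are:

  0-simplices (6): [1], [2], [3], [4], [5], [6]
  1-simplices (12): [1,3], [1,4], [1,5], [1,6], [2,3], [2,4], [2,5], [2,6], [3,4], [3,5], [4,6], [5,6]
  2-simplices (8): [1,3,4], [1,3,5], [1,4,6], [1,5,6], [2,3,4], [2,3,5], [2,4,6], [2,5,6]

so the chain groups are C_0 ≅ Z^6, C_1 ≅ Z^12, C_2 ≅ Z^8.

The boundary map ∂_1: C_1 → C_0 is given by ∂[p,q] = [q] − [p].
This gives a 6×12 integer matrix of rank 5; reducing to Smith normal form yields diagonal entries (1,1,1,1,1).

∂_2: C_2 → C_1 maps a triangle to the signed sum of its edges. For instance
  ∂[1,4,6] = [4,6] − [1,6] + [1,4],
  ∂[1,5,6] = [5,6] − [1,6] + [1,5].
As a 12×8 matrix over Z this has rank 7, with invariant factors (1,1,1,1,1,1,1).

Reading off H_k = ker ∂_k / im ∂_{k+1}:

  H_0: rank C_0 − rank ∂_1 = 6 − 5 = 1, and the invariant factors of ∂_1 are all 1, so H_0 ≅ Z.
  H_1: rank ker ∂_1 − rank ∂_2 = (12 − 5) − 7 = 0, and the invariant factors of ∂_2 are all 1, so H_1 ≅ 0.
  H_2: rank ker ∂_2 − rank ∂_3 = (8 − 7) − 0 = 1, and there is no ∂_3, so H_2 ≅ Z.

As a check, the Euler characteristic is 6 − 12 + 8 = 2, which agrees with 1 − 0 + 1 = 2.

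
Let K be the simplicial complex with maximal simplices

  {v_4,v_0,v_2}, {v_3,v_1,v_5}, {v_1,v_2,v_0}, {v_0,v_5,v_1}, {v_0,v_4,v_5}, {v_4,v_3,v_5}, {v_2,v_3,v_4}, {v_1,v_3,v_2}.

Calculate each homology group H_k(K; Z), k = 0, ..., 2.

Order the vertices as v_0 < v_1 < v_2 < v_3 < v_4 < v_5. Listing each simplex with vertices in this order, K has dimension 2 with simplices:

  0-simplices (6): [v_0], [v_1], [v_2], [v_3], [v_4], [v_5]
  1-simplices (12): [v_0,v_1], [v_0,v_2], [v_0,v_4], [v_0,v_5], [v_1,v_2], [v_1,v_3], [v_1,v_5], [v_2,v_3], [v_2,v_4], [v_3,v_4], [v_3,v_5], [v_4,v_5]
  2-simplices (8): [v_0,v_1,v_2], [v_0,v_1,v_5], [v_0,v_2,v_4], [v_0,v_4,v_5], [v_1,v_2,v_3], [v_1,v_3,v_5], [v_2,v_3,v_4], [v_3,v_4,v_5]

giving chain groups C_0 ≅ Z^6, C_1 ≅ Z^12, C_2 ≅ Z^8.

∂_1: C_1 → C_0 is given by ∂[p,q] = [q] − [p]. For instance
  ∂[v_3,v_4] = [v_4] − [v_3].
The resulting 6×12 matrix has rank 5, and its Smith normal form has invariant factors (1,1,1,1,1).

Boundary ∂_2: C_2 → C_1 sends each 2-simplex [p,q,r] to [q,r] − [p,r] + [p,q]. For instance
  ∂[v_1,v_2,v_3] = [v_2,v_3] − [v_1,v_3] + [v_1,v_2],
  ∂[v_0,v_4,v_5] = [v_4,v_5] − [v_0,v_5] + [v_0,v_4].
This gives a 12×8 integer matrix of rank 7; reducing to Smith normal form yields diagonal entries (1,1,1,1,1,1,1).

Now H_k = ker ∂_k / im ∂_{k+1}, so:

  H_0: rank C_0 − rank ∂_1 = 6 − 5 = 1, and the invariant factors of ∂_1 are all 1, so H_0 = Z.
  H_1: rank ker ∂_1 − rank ∂_2 = (12 − 5) − 7 = 0, and the invariant factors of ∂_2 are all 1, so H_1 = 0.
  H_2: rank ker ∂_2 − rank ∂_3 = (8 − 7) − 0 = 1, and there is no ∂_3, so H_2 = Z.

H_0 = Z,  H_1 = 0,  H_2 = Z.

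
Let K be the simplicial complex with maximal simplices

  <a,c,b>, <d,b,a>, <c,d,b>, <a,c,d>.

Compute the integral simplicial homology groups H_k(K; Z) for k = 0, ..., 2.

H_0 ≅ Z,  H_1 = 0,  H_2 ≅ Z.

We work with the vertex ordering a < b < c < d. The simplices of K, each written with vertices in increasing order, are:

  0-simplices (4): a, b, c, d
  1-simplices (6): ab, ac, ad, bc, bd, cd
  2-simplices (4): abc, abd, acd, bcd

so the chain groups are C_0 ≅ Z^4, C_1 ≅ Z^6, C_2 ≅ Z^4.

The boundary map ∂_1: C_1 → C_0 is given by ∂[p,q] = [q] − [p]. For instance
  ∂bd = d − b.
The 4×6 boundary matrix has rank 3 and Smith normal form diag(1,1,1).

The boundary map ∂_2: C_2 → C_1 acts by ∂[p,q,r] = [q,r] − [p,r] + [p,q]. For instance
  ∂abc = bc − ac + ab,
  ∂bcd = cd − bd + bc.
This gives a 6×4 integer matrix of rank 3; reducing to Smith normal form yields diagonal entries (1,1,1).

Reading off H_k = ker ∂_k / im ∂_{k+1}:

  H_0: rank C_0 − rank ∂_1 = 4 − 3 = 1, and the invariant factors of ∂_1 are all 1, so H_0 = Z.
  H_1: rank ker ∂_1 − rank ∂_2 = (6 − 3) − 3 = 0, and the invariant factors of ∂_2 are all 1, so H_1 = 0.
  H_2: rank ker ∂_2 − rank ∂_3 = (4 − 3) − 0 = 1, and there is no ∂_3, so H_2 = Z.

As a check, the Euler characteristic is 4 − 6 + 4 = 2, which agrees with 1 − 0 + 1 = 2.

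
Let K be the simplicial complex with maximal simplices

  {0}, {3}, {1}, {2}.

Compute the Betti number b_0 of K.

b_0 = 4.

Order the vertices as 0 < 1 < 2 < 3. Listing each simplex with vertices in this order, K has dimension 0 with simplices:

  0-simplices (4): [0], [1], [2], [3]

giving chain groups C_0 ≅ Z^4.

Now H_k = ker ∂_k / im ∂_{k+1}, so:

  H_0: rank C_0 − rank ∂_1 = 4 − 0 = 4, and there is no ∂_1, so H_0 = Z^4.

Hence the Betti numbers are b_0 = 4.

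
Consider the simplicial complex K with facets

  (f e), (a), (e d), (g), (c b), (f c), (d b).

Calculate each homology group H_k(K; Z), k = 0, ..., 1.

H_0 ≅ Z^3,  H_1 ≅ Z.

Take the total order a < b < c < d < e < f < g on the vertex set. Then K (dimension 1) consists of the simplices:

  0-simplices (7): a, b, c, d, e, f, g
  1-simplices (5): bc, bd, cf, de, ef

Hence C_0 ≅ Z^7, C_1 ≅ Z^5.

Boundary ∂_1: C_1 → C_0 maps an edge to its endpoints' difference, ∂[p,q] = q − p.
The resulting 7×5 matrix has rank 4, and its Smith normal form has invariant factors (1,1,1,1).

Computing H_k = (kernel of ∂_k) / (image of ∂_{k+1}):

  H_0: rank C_0 − rank ∂_1 = 7 − 4 = 3, and the invariant factors of ∂_1 are all 1, so H_0 = Z^3.
  H_1: rank ker ∂_1 − rank ∂_2 = (5 − 4) − 0 = 1, and there is no ∂_2, so H_1 = Z.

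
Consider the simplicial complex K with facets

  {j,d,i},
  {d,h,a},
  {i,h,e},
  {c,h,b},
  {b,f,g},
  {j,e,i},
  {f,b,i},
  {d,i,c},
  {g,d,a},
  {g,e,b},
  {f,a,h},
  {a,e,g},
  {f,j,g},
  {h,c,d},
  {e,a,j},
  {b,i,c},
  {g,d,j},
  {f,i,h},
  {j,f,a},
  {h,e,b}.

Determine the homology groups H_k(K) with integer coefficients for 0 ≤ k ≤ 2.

H_0 ≅ Z,  H_1 ≅ Z ⊕ Z/2Z,  H_2 = 0.

Fix the vertex order a < b < c < d < e < f < g < h < i < j and write every simplex with vertices in increasing order. Then dim K = 2 and the simplices of K are:

  0-simplices (10): a, b, c, d, e, f, g, h, i, j
  1-simplices (30): ad, ae, af, ag, ah, aj, bc, be, bf, bg, bh, bi, cd, ch, ci, dg, dh, di, dj, eg, eh, ei, ej, fg, fh, fi, fj, gj, hi, ij
  2-simplices (20): adg, adh, aeg, aej, afh, afj, bch, bci, beg, beh, bfg, bfi, cdh, cdi, dgj, dij, ehi, eij, fgj, fhi

giving chain groups C_0 ≅ Z^10, C_1 ≅ Z^30, C_2 ≅ Z^20.

Boundary ∂_1: C_1 → C_0 is given by ∂[p,q] = [q] − [p].
As a 10×30 matrix over Z this has rank 9, with invariant factors (1,1,1,1,1,1,1,1,1).

∂_2: C_2 → C_1 maps a triangle to the signed sum of its edges. For instance
  ∂eij = ij − ej + ei,
  ∂bch = ch − bh + bc.
As a 30×20 matrix over Z this has rank 20, with invariant factors (1,1,1,1,1,1,1,1,1,1,1,1,1,1,1,1,1,1,1,2).

From H_k ≅ ker(∂_k) / im(∂_{k+1}) we obtain:

  H_0: rank C_0 − rank ∂_1 = 10 − 9 = 1, and the invariant factors of ∂_1 are all 1, so H_0 = Z.
  H_1: rank ker ∂_1 − rank ∂_2 = (30 − 9) − 20 = 1, and ∂_2 has invariant factor 2 > 1, so H_1 = Z ⊕ Z/2Z.
  H_2: rank ker ∂_2 − rank ∂_3 = (20 − 20) − 0 = 0, and there is no ∂_3, so H_2 = 0.

(K is a triangulation of the Klein bottle.)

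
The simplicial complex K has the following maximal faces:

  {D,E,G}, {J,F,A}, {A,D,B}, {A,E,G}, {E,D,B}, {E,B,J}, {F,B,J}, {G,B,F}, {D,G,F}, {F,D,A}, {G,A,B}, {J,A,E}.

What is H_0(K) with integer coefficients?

H_0 ≅ Z.

Fix the vertex order A < B < D < E < F < G < J and write every simplex with vertices in increasing order. Then dim K = 2 and the simplices of K are:

  0-simplices (7): A, B, D, E, F, G, J
  1-simplices (18): AB, AD, AE, AF, AG, AJ, BD, BE, BF, BG, BJ, DE, DF, DG, EG, EJ, FG, FJ
  2-simplices (12): ABD, ABG, ADF, AEG, AEJ, AFJ, BDE, BEJ, BFG, BFJ, DEG, DFG

Hence C_0 ≅ Z^7, C_1 ≅ Z^18, C_2 ≅ Z^12.

The boundary map ∂_1: C_1 → C_0 is given by ∂[p,q] = [q] − [p]. For instance
  ∂AD = D − A.
The 7×18 boundary matrix has rank 6 and Smith normal form diag(1,1,1,1,1,1).

∂_2: C_2 → C_1 maps a triangle to the signed sum of its edges. For instance
  ∂DFG = FG − DG + DF,
  ∂ABG = BG − AG + AB.
As a 18×12 matrix over Z this has rank 12, with invariant factors (1,1,1,1,1,1,1,1,1,1,1,2).

From H_k ≅ ker(∂_k) / im(∂_{k+1}) we obtain:

  H_0: rank C_0 − rank ∂_1 = 7 − 6 = 1, and the invariant factors of ∂_1 are all 1, so H_0 ≅ Z.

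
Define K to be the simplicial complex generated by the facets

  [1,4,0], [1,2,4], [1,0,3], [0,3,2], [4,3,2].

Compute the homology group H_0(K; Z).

H_0 ≅ Z.

Order the vertices as 0 < 1 < 2 < 3 < 4. Listing each simplex with vertices in this order, K has dimension 2 with simplices:

  0-simplices (5): [0], [1], [2], [3], [4]
  1-simplices (10): [0,1], [0,2], [0,3], [0,4], [1,2], [1,3], [1,4], [2,3], [2,4], [3,4]
  2-simplices (5): [0,1,3], [0,1,4], [0,2,3], [1,2,4], [2,3,4]

so the chain groups are C_0 ≅ Z^5, C_1 ≅ Z^10, C_2 ≅ Z^5.

Boundary ∂_1: C_1 → C_0 maps an edge to its endpoints' difference, ∂[p,q] = q − p. For instance
  ∂[2,3] = [3] − [2].
The 5×10 boundary matrix has rank 4 and Smith normal form diag(1,1,1,1).

∂_2: C_2 → C_1 sends each 2-simplex [p,q,r] to [q,r] − [p,r] + [p,q]. For instance
  ∂[0,1,3] = [1,3] − [0,3] + [0,1],
  ∂[0,2,3] = [2,3] − [0,3] + [0,2].
This gives a 10×5 integer matrix of rank 5; reducing to Smith normal form yields diagonal entries (1,1,1,1,1).

Reading off H_k = ker ∂_k / im ∂_{k+1}:

  H_0: rank C_0 − rank ∂_1 = 5 − 4 = 1, and the invariant factors of ∂_1 are all 1, so H_0 ≅ Z.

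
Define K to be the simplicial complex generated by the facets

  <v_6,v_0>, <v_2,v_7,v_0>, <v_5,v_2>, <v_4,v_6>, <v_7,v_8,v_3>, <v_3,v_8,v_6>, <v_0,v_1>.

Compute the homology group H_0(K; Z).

Fix the vertex order v_0 < v_1 < v_2 < v_3 < v_4 < v_5 < v_6 < v_7 < v_8 and write every simplex with vertices in increasing order. Then dim K = 2 and the simplices of K are:

  0-simplices (9): [v_0], [v_1], [v_2], [v_3], [v_4], [v_5], [v_6], [v_7], [v_8]
  1-simplices (12): [v_0,v_1], [v_0,v_2], [v_0,v_6], [v_0,v_7], [v_2,v_5], [v_2,v_7], [v_3,v_6], [v_3,v_7], [v_3,v_8], [v_4,v_6], [v_6,v_8], [v_7,v_8]
  2-simplices (3): [v_0,v_2,v_7], [v_3,v_6,v_8], [v_3,v_7,v_8]

so the chain groups are C_0 ≅ Z^9, C_1 ≅ Z^12, C_2 ≅ Z^3.

The boundary map ∂_1: C_1 → C_0 sends each edge [p,q] (with p < q) to q − p. For instance
  ∂[v_7,v_8] = [v_8] − [v_7].
The resulting 9×12 matrix has rank 8, and its Smith normal form has invariant factors (1,1,1,1,1,1,1,1).

The boundary map ∂_2: C_2 → C_1 sends each 2-simplex [p,q,r] to [q,r] − [p,r] + [p,q]. For instance
  ∂[v_0,v_2,v_7] = [v_2,v_7] − [v_0,v_7] + [v_0,v_2],
  ∂[v_3,v_7,v_8] = [v_7,v_8] − [v_3,v_8] + [v_3,v_7].
As a 12×3 matrix over Z this has rank 3, with invariant factors (1,1,1).

Reading off H_k = ker ∂_k / im ∂_{k+1}:

  H_0: rank C_0 − rank ∂_1 = 9 − 8 = 1, and the invariant factors of ∂_1 are all 1, so H_0 ≅ Z.

H_0 ≅ Z.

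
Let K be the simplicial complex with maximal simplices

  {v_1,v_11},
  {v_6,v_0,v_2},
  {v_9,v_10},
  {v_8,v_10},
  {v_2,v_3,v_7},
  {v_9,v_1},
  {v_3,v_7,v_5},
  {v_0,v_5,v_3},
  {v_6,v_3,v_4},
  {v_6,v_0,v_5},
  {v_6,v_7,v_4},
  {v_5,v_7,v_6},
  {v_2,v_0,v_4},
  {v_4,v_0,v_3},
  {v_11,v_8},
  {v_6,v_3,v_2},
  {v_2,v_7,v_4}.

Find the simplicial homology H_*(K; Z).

H_0 ≅ Z^2,  H_1 ≅ Z ⊕ Z/2Z,  H_2 = 0.

We work with the vertex ordering v_0 < v_1 < v_2 < v_3 < v_4 < v_5 < v_6 < v_7 < v_8 < v_9 < v_10 < v_11. The simplices of K, each written with vertices in increasing order, are:

  0-simplices (12): [v_0], [v_1], [v_2], [v_3], [v_4], [v_5], [v_6], [v_7], [v_8], [v_9], [v_10], [v_11]
  1-simplices (23): (23 of them)
  2-simplices (12): (12 of them)

giving chain groups C_0 ≅ Z^12, C_1 ≅ Z^23, C_2 ≅ Z^12.

∂_1: C_1 → C_0 is given by ∂[p,q] = [q] − [p]. For instance
  ∂[v_0,v_2] = [v_2] − [v_0].
As a 12×23 matrix over Z this has rank 10, with invariant factors (1,1,1,1,1,1,1,1,1,1).

The boundary map ∂_2: C_2 → C_1 maps a triangle to the signed sum of its edges. For instance
  ∂[v_0,v_5,v_6] = [v_5,v_6] − [v_0,v_6] + [v_0,v_5],
  ∂[v_2,v_3,v_7] = [v_3,v_7] − [v_2,v_7] + [v_2,v_3].
The 23×12 boundary matrix has rank 12 and Smith normal form diag(1,1,1,1,1,1,1,1,1,1,1,2).

Now H_k = ker ∂_k / im ∂_{k+1}, so:

  H_0: rank C_0 − rank ∂_1 = 12 − 10 = 2, and the invariant factors of ∂_1 are all 1, so H_0 = Z^2.
  H_1: rank ker ∂_1 − rank ∂_2 = (23 − 10) − 12 = 1, and ∂_2 has invariant factor 2 > 1, so H_1 = Z ⊕ Z/2Z.
  H_2: rank ker ∂_2 − rank ∂_3 = (12 − 12) − 0 = 0, and there is no ∂_3, so H_2 = 0.

As a check, the Euler characteristic is 12 − 23 + 12 = 1, which agrees with 2 − 1 + 0 = 1.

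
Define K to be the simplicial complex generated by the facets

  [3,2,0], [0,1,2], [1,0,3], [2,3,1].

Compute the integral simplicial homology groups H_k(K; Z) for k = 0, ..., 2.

Order the vertices as 0 < 1 < 2 < 3. Listing each simplex with vertices in this order, K has dimension 2 with simplices:

  0-simplices (4): [0], [1], [2], [3]
  1-simplices (6): [0,1], [0,2], [0,3], [1,2], [1,3], [2,3]
  2-simplices (4): [0,1,2], [0,1,3], [0,2,3], [1,2,3]

giving chain groups C_0 ≅ Z^4, C_1 ≅ Z^6, C_2 ≅ Z^4.

∂_1: C_1 → C_0 is given by ∂[p,q] = [q] − [p]. For instance
  ∂[0,3] = [3] − [0].
The 4×6 boundary matrix has rank 3 and Smith normal form diag(1,1,1).

∂_2: C_2 → C_1 maps a triangle to the signed sum of its edges. For instance
  ∂[0,1,2] = [1,2] − [0,2] + [0,1],
  ∂[0,1,3] = [1,3] − [0,3] + [0,1].
The 6×4 boundary matrix has rank 3 and Smith normal form diag(1,1,1).

From H_k ≅ ker(∂_k) / im(∂_{k+1}) we obtain:

  H_0: rank C_0 − rank ∂_1 = 4 − 3 = 1, and the invariant factors of ∂_1 are all 1, so H_0 = Z.
  H_1: rank ker ∂_1 − rank ∂_2 = (6 − 3) − 3 = 0, and the invariant factors of ∂_2 are all 1, so H_1 = 0.
  H_2: rank ker ∂_2 − rank ∂_3 = (4 − 3) − 0 = 1, and there is no ∂_3, so H_2 = Z.

H_0 = Z,  H_1 = 0,  H_2 = Z.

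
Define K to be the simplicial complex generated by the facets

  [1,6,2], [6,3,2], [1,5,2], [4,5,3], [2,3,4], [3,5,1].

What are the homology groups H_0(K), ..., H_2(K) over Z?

Take the total order 1 < 2 < 3 < 4 < 5 < 6 on the vertex set. Then K (dimension 2) consists of the simplices:

  0-simplices (6): [1], [2], [3], [4], [5], [6]
  1-simplices (12): [1,2], [1,3], [1,5], [1,6], [2,3], [2,4], [2,5], [2,6], [3,4], [3,5], [3,6], [4,5]
  2-simplices (6): [1,2,5], [1,2,6], [1,3,5], [2,3,4], [2,3,6], [3,4,5]

so the chain groups are C_0 ≅ Z^6, C_1 ≅ Z^12, C_2 ≅ Z^6.

The boundary map ∂_1: C_1 → C_0 sends each edge [p,q] (with p < q) to q − p. For instance
  ∂[2,4] = [4] − [2].
As a 6×12 matrix over Z this has rank 5, with invariant factors (1,1,1,1,1).

Boundary ∂_2: C_2 → C_1 acts by ∂[p,q,r] = [q,r] − [p,r] + [p,q]. For instance
  ∂[2,3,6] = [3,6] − [2,6] + [2,3],
  ∂[2,3,4] = [3,4] − [2,4] + [2,3].
This gives a 12×6 integer matrix of rank 6; reducing to Smith normal form yields diagonal entries (1,1,1,1,1,1).

Computing H_k = (kernel of ∂_k) / (image of ∂_{k+1}):

  H_0: rank C_0 − rank ∂_1 = 6 − 5 = 1, and the invariant factors of ∂_1 are all 1, so H_0 = Z.
  H_1: rank ker ∂_1 − rank ∂_2 = (12 − 5) − 6 = 1, and the invariant factors of ∂_2 are all 1, so H_1 = Z.
  H_2: rank ker ∂_2 − rank ∂_3 = (6 − 6) − 0 = 0, and there is no ∂_3, so H_2 = 0.

As a check, the Euler characteristic is 6 − 12 + 6 = 0, which agrees with 1 − 1 + 0 = 0.
(K is a triangulation of the cylinder S^1 x I.)

H_0 = Z,  H_1 = Z,  H_2 = 0.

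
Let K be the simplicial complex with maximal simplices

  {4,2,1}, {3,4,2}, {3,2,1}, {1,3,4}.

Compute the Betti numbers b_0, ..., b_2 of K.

b_0 = 1, b_1 = 0, b_2 = 1.

We work with the vertex ordering 1 < 2 < 3 < 4. The simplices of K, each written with vertices in increasing order, are:

  0-simplices (4): [1], [2], [3], [4]
  1-simplices (6): [1,2], [1,3], [1,4], [2,3], [2,4], [3,4]
  2-simplices (4): [1,2,3], [1,2,4], [1,3,4], [2,3,4]

giving chain groups C_0 ≅ Z^4, C_1 ≅ Z^6, C_2 ≅ Z^4.

∂_1: C_1 → C_0 is given by ∂[p,q] = [q] − [p].
The resulting 4×6 matrix has rank 3, and its Smith normal form has invariant factors (1,1,1).

The boundary map ∂_2: C_2 → C_1 sends each 2-simplex [p,q,r] to [q,r] − [p,r] + [p,q]. For instance
  ∂[2,3,4] = [3,4] − [2,4] + [2,3],
  ∂[1,2,3] = [2,3] − [1,3] + [1,2].
As a 6×4 matrix over Z this has rank 3, with invariant factors (1,1,1).

Now H_k = ker ∂_k / im ∂_{k+1}, so:

  H_0: rank C_0 − rank ∂_1 = 4 − 3 = 1, and the invariant factors of ∂_1 are all 1, so H_0 ≅ Z.
  H_1: rank ker ∂_1 − rank ∂_2 = (6 − 3) − 3 = 0, and the invariant factors of ∂_2 are all 1, so H_1 ≅ 0.
  H_2: rank ker ∂_2 − rank ∂_3 = (4 − 3) − 0 = 1, and there is no ∂_3, so H_2 ≅ Z.

As a check, the Euler characteristic is 4 − 6 + 4 = 2, which agrees with 1 − 0 + 1 = 2.

Hence the Betti numbers are b_0 = 1, b_1 = 0, b_2 = 1.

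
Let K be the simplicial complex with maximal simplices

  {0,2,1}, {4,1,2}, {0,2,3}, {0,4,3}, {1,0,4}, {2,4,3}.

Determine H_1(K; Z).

Take the total order 0 < 1 < 2 < 3 < 4 on the vertex set. Then K (dimension 2) consists of the simplices:

  0-simplices (5): [0], [1], [2], [3], [4]
  1-simplices (9): [0,1], [0,2], [0,3], [0,4], [1,2], [1,4], [2,3], [2,4], [3,4]
  2-simplices (6): [0,1,2], [0,1,4], [0,2,3], [0,3,4], [1,2,4], [2,3,4]

so the chain groups are C_0 ≅ Z^5, C_1 ≅ Z^9, C_2 ≅ Z^6.

∂_1: C_1 → C_0 is given by ∂[p,q] = [q] − [p]. For instance
  ∂[0,2] = [2] − [0].
This gives a 5×9 integer matrix of rank 4; reducing to Smith normal form yields diagonal entries (1,1,1,1).

∂_2: C_2 → C_1 maps a triangle to the signed sum of its edges. For instance
  ∂[1,2,4] = [2,4] − [1,4] + [1,2],
  ∂[0,2,3] = [2,3] − [0,3] + [0,2].
The 9×6 boundary matrix has rank 5 and Smith normal form diag(1,1,1,1,1).

Now H_k = ker ∂_k / im ∂_{k+1}, so:

  H_1: rank ker ∂_1 − rank ∂_2 = (9 − 4) − 5 = 0, and the invariant factors of ∂_2 are all 1, so H_1 = 0.

(K is a triangulation of the 2-sphere S^2.)

H_1 ≅ 0.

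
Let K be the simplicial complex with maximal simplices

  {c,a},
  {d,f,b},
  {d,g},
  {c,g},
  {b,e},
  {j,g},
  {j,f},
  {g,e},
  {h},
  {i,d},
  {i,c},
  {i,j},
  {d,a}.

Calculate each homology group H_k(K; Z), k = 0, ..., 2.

Take the total order a < b < c < d < e < f < g < h < i < j on the vertex set. Then K (dimension 2) consists of the simplices:

  0-simplices (10): a, b, c, d, e, f, g, h, i, j
  1-simplices (14): ac, ad, bd, be, bf, cg, ci, df, dg, di, eg, fj, gj, ij
  2-simplices (1): bdf

giving chain groups C_0 ≅ Z^10, C_1 ≅ Z^14, C_2 ≅ Z^1.

∂_1: C_1 → C_0 maps an edge to its endpoints' difference, ∂[p,q] = q − p. For instance
  ∂bf = f − b.
As a 10×14 matrix over Z this has rank 8, with invariant factors (1,1,1,1,1,1,1,1).

Boundary ∂_2: C_2 → C_1 maps a triangle to the signed sum of its edges. For instance
  ∂bdf = df − bf + bd.
The resulting 14×1 matrix has rank 1, and its Smith normal form has invariant factors (1).

Now H_k = ker ∂_k / im ∂_{k+1}, so:

  H_0: rank C_0 − rank ∂_1 = 10 − 8 = 2, and the invariant factors of ∂_1 are all 1, so H_0 ≅ Z^2.
  H_1: rank ker ∂_1 − rank ∂_2 = (14 − 8) − 1 = 5, and the invariant factors of ∂_2 are all 1, so H_1 ≅ Z^5.
  H_2: rank ker ∂_2 − rank ∂_3 = (1 − 1) − 0 = 0, and there is no ∂_3, so H_2 ≅ 0.

H_0 ≅ Z^2,  H_1 ≅ Z^5,  H_2 = 0.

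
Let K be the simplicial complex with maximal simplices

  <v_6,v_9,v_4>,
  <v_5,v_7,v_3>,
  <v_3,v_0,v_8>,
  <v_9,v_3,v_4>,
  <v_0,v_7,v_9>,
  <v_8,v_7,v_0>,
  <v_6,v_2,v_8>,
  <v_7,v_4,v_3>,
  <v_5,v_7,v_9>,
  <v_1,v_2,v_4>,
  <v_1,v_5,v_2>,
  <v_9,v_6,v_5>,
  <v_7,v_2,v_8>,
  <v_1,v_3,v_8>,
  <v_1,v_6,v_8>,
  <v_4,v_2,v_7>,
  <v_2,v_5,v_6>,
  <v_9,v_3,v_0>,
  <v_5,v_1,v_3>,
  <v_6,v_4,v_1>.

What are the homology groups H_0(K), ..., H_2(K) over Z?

Order the vertices as v_0 < v_1 < v_2 < v_3 < v_4 < v_5 < v_6 < v_7 < v_8 < v_9. Listing each simplex with vertices in this order, K has dimension 2 with simplices:

  0-simplices (10): [v_0], [v_1], [v_2], [v_3], [v_4], [v_5], [v_6], [v_7], [v_8], [v_9]
  1-simplices (30): (30 of them)
  2-simplices (20): (20 of them)

Hence C_0 ≅ Z^10, C_1 ≅ Z^30, C_2 ≅ Z^20.

The boundary map ∂_1: C_1 → C_0 is given by ∂[p,q] = [q] − [p].
This gives a 10×30 integer matrix of rank 9; reducing to Smith normal form yields diagonal entries (1,1,1,1,1,1,1,1,1).

The boundary map ∂_2: C_2 → C_1 sends each 2-simplex [p,q,r] to [q,r] − [p,r] + [p,q]. For instance
  ∂[v_1,v_3,v_8] = [v_3,v_8] − [v_1,v_8] + [v_1,v_3],
  ∂[v_1,v_6,v_8] = [v_6,v_8] − [v_1,v_8] + [v_1,v_6].
This gives a 30×20 integer matrix of rank 20; reducing to Smith normal form yields diagonal entries (1,1,1,1,1,1,1,1,1,1,1,1,1,1,1,1,1,1,1,2).

From H_k ≅ ker(∂_k) / im(∂_{k+1}) we obtain:

  H_0: rank C_0 − rank ∂_1 = 10 − 9 = 1, and the invariant factors of ∂_1 are all 1, so H_0 ≅ Z.
  H_1: rank ker ∂_1 − rank ∂_2 = (30 − 9) − 20 = 1, and ∂_2 has invariant factor 2 > 1, so H_1 ≅ Z ⊕ Z/2.
  H_2: rank ker ∂_2 − rank ∂_3 = (20 − 20) − 0 = 0, and there is no ∂_3, so H_2 ≅ 0.

H_0 ≅ Z,  H_1 ≅ Z ⊕ Z/2,  H_2 = 0.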